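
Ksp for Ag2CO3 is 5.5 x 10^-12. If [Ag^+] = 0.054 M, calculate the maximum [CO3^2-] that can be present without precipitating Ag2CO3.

Ag2CO3(s) <=> 2 Ag^+(aq) + CO3^2-(aq)
Ksp = [Ag^+]^2[CO3^2-]
Precipitation begins when Q = Ksp. With [Ag^+] = 0.054 M:
5.5 x 10^-12 = (0.054)^2 × [CO3^2-]
[CO3^2-] = (5.5 x 10^-12 / 2.92 × 10^-3) = 1.9 × 10^-9 M

1.9 × 10^-9 M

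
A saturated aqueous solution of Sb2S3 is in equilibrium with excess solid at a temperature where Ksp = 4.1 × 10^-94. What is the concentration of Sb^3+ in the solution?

Sb2S3(s) <=> 2 Sb^3+ + 3 S^2-
Ksp = [Sb^3+]^2[S^2-]^3
With molar solubility s: [Sb^3+] = 2s, [S^2-] = 3s.
So Ksp = (2s)^2 × (3s)^3 = 108s^5
s^5 = 4.1 × 10^-94 / 108, so s = 8.24 × 10^-20 M
[Sb^3+] = 2s = 1.6 x 10^-19 M

1.6 x 10^-19 M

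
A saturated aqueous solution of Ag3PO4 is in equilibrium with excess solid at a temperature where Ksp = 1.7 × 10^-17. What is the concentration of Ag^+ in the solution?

[Ag^+] ≈ 8.5 × 10^-5 M

Ag3PO4(s) <=> 3 Ag^+ + PO4^3-
Ksp = [Ag^+]^3[PO4^3-]
With molar solubility s: [Ag^+] = 3s, [PO4^3-] = s.
Ksp = (3s)^3s = 27s^4
s^4 = 1.7 × 10^-17 / 27, so s = 2.82 × 10^-5 M
[Ag^+] = 3s = 8.5 × 10^-5 M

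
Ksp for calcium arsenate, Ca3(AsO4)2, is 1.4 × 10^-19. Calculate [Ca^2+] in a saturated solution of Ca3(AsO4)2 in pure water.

[Ca^2+] ≈ 2.0 x 10^-4 M

Ca3(AsO4)2(s) ⇌ 3 Ca^2+ + 2 AsO4^3-
Ksp = [Ca^2+]^3[AsO4^3-]^2
With molar solubility s: [Ca^2+] = 3s, [AsO4^3-] = 2s.
So Ksp = (3s)^3 × (2s)^2 = 108s^5
s^5 = 1.4 × 10^-19 / 108, so s = 6.65 × 10^-5 M
[Ca^2+] = 3s = 2.0 × 10^-4 M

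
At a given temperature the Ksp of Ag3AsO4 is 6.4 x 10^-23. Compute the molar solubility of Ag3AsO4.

Ag3AsO4(s) ⇌ 3 Ag^+ + AsO4^3-
Ksp = [Ag^+]^3[AsO4^3-]
For each mole of Ag3AsO4 that dissolves: [Ag^+] = 3s, [AsO4^3-] = s.
So Ksp = (3s)^3 × s = 27s^4
s = (6.4 x 10^-23 / 27)^(1/4) = 1.2 × 10^-6 M

s = 1.2e-6 M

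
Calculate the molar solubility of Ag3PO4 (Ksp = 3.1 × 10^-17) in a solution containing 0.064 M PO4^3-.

Ag3PO4(s) ⇌ 3 Ag^+ + PO4^3-
Ksp = [Ag^+]^3[PO4^3-]
If s mol/L dissolves here, [Ag^+] = 3s, [PO4^3-] = 0.064 + s ≈ 0.064 (common-ion effect: PO4^3- is already 0.064 M).
Ksp ≈ (3s)^3 × 0.064
s = 2.6 × 10^-6 M
Check: s = 2.6 × 10^-6 ≪ 0.064, so the approximation is valid.

s = 2.6 x 10^-6 M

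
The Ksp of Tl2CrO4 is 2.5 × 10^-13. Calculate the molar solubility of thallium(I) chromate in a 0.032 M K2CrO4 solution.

s ≈ 1.4 × 10^-6 M

Tl2CrO4(s) ⇌ 2 Tl^+ + CrO4^2-
Ksp = [Tl^+]^2[CrO4^2-]
Let s = moles of Tl2CrO4 that dissolve per litre. [Tl^+] = 2s, [CrO4^2-] = 0.032 + s ≈ 0.032 (since CrO4^2- from K2CrO4 dominates).
Ksp ≈ (2s)^2 × 0.032
s = 1.4 × 10^-6 M
Check: s = 1.4 × 10^-6 ≪ 0.032, so the approximation is valid.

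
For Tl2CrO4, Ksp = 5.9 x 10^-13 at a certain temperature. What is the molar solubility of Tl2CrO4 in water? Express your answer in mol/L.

Tl2CrO4(s) <=> 2 Tl^+(aq) + CrO4^2-(aq)
Ksp = [Tl^+]^2[CrO4^2-]
With molar solubility s: [Tl^+] = 2s, [CrO4^2-] = s.
Substituting: Ksp = (2s)^2s = 4s^3
Solving, s = (5.9 x 10^-13/4)^(1/3) = 5.3 × 10^-5 M

5.3 × 10^-5 M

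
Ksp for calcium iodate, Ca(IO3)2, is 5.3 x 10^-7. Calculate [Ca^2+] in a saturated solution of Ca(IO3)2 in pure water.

[Ca^2+] = 5.1 x 10^-3 M

Ca(IO3)2(s) <=> Ca^2+ + 2 IO3^-
Ksp = [Ca^2+][IO3^-]^2
For each mole of Ca(IO3)2 that dissolves: [Ca^2+] = s, [IO3^-] = 2s.
Ksp = s(2s)^2 = 4s^3
Solving, s = (5.3 x 10^-7/4)^(1/3) = 5.10 × 10^-3 M
[Ca^2+] = s = 5.1 × 10^-3 M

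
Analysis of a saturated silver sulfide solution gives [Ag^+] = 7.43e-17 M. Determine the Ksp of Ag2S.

Ag2S(s) <=> 2 Ag^+ + S^2-
Stoichiometry gives [S^2-] = (1/2)[Ag^+] = 3.715 x 10^-17 M.
Ksp = [Ag^+]^2[S^2-]
Ksp = (7.43 × 10^-17)^2 × 3.715 × 10^-17 = 2.05 × 10^-49

Ksp ≈ 2.05e-49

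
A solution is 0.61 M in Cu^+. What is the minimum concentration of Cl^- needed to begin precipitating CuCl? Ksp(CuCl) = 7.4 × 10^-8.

[Cl^-] ≈ 1.2e-7 M

CuCl(s) <=> Cu^+ + Cl^-
Ksp = [Cu^+][Cl^-]
Precipitation begins when Q = Ksp. With [Cu^+] = 0.61 M:
7.4 × 10^-8 = (0.61) × [Cl^-]
[Cl^-] = (7.4 × 10^-8 / 6.1 × 10^-1) = 1.2 × 10^-7 M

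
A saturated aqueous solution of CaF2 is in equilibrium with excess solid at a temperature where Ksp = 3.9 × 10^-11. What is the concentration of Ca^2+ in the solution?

[Ca^2+] = 2.1 x 10^-4 M

CaF2(s) ⇌ Ca^2+(aq) + 2 F^-(aq)
Ksp = [Ca^2+][F^-]^2
Let s = molar solubility. Then [Ca^2+] = s and [F^-] = 2s.
So Ksp = s × (2s)^2 = 4s^3
s = (3.9 × 10^-11 / 4)^(1/3) = 2.14 × 10^-4 M
[Ca^2+] = s = 2.1 x 10^-4 M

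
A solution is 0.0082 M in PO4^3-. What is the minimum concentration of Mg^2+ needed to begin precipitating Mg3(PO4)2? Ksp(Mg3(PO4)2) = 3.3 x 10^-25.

Mg3(PO4)2(s) ⇌ 3 Mg^2+(aq) + 2 PO4^3-(aq)
Ksp = [Mg^2+]^3[PO4^3-]^2
Precipitation begins when Q = Ksp. With [PO4^3-] = 0.0082 M:
3.3 x 10^-25 = (0.0082)^2 × [Mg^2+]^3
[Mg^2+] = (3.3 x 10^-25 / 6.72 × 10^-5)^(1/3) = 1.7 × 10^-7 M

[Mg^2+] = 1.7 × 10^-7 M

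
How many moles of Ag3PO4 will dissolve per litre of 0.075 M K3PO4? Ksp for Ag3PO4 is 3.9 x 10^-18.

Ag3PO4(s) ⇌ 3 Ag^+(aq) + PO4^3-(aq)
Ksp = [Ag^+]^3[PO4^3-]
If s mol/L dissolves here, [Ag^+] = 3s, [PO4^3-] = 0.075 + s ≈ 0.075 (since PO4^3- from K3PO4 dominates).
Ksp ≈ (3s)^3 × 0.075
s = 1.2 × 10^-6 M
Check: s = 1.2 × 10^-6 ≪ 0.075, so the approximation is valid.

s = 1.2 x 10^-6 M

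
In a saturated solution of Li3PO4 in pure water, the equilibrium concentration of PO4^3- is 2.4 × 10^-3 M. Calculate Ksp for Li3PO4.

Li3PO4(s) ⇌ 3 Li^+ + PO4^3-
Stoichiometry gives [Li^+] = (3/1)[PO4^3-] = 7.20 × 10^-3 M.
Ksp = [Li^+]^3[PO4^3-]
Ksp = (7.20 × 10^-3)^3 × 2.4 × 10^-3 = 9.0 x 10^-10

9.0 x 10^-10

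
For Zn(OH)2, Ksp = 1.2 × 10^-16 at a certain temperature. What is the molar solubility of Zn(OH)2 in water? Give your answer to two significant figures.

Zn(OH)2(s) ⇌ Zn^2+(aq) + 2 OH^-(aq)
Ksp = [Zn^2+][OH^-]^2
For each mole of Zn(OH)2 that dissolves: [Zn^2+] = s, [OH^-] = 2s.
Ksp = s(2s)^2 = 4s^3
s = (1.2 × 10^-16 / 4)^(1/3) = 3.1 × 10^-6 M

s = 3.1e-6 M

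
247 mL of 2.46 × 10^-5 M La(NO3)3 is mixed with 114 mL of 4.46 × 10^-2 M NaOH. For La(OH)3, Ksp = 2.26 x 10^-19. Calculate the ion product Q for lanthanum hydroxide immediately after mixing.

Q ≈ 4.70 × 10^-11

Total volume = 247 + 114 = 361 mL.
[La^3+] = 2.46 x 10^-5 × (247/361) = 1.683 × 10^-5 M
[OH^-] = 4.46 × 10^-2 × (114/361) = 1.408 x 10^-2 M
La(OH)3(s) ⇌ La^3+ + 3 OH^-, so Q = [La^3+][OH^-]^3
Q = (1.683 × 10^-5)(1.408 × 10^-2)^3 = 4.70 × 10^-11
Q > Ksp, so La(OH)3 will precipitate.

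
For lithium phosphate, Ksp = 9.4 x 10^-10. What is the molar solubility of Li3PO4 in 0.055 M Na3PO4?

Li3PO4(s) ⇌ 3 Li^+ + PO4^3-
Ksp = [Li^+]^3[PO4^3-]
Let s be the molar solubility in this solution. [Li^+] = 3s, [PO4^3-] = 0.055 + s ≈ 0.055 (common-ion effect: PO4^3- is already 0.055 M).
Ksp ≈ (3s)^3 × 0.055
s = 8.6 × 10^-4 M
Check: s = 8.6 × 10^-4 ≪ 0.055, so the approximation is valid.

8.6 x 10^-4 M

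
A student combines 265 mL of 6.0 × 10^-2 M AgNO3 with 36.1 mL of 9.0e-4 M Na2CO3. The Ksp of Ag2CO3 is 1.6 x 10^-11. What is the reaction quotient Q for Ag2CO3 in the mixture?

Total volume = 265 + 36.1 = 301.1 mL.
[Ag^+] = 6.0 × 10^-2 × (265/301.1) = 5.28 × 10^-2 M
[CO3^2-] = 9.0 x 10^-4 × (36.1/301.1) = 1.08 × 10^-4 M
Ag2CO3(s) ⇌ 2 Ag^+(aq) + CO3^2-(aq), so Q = [Ag^+]^2[CO3^2-]
Q = (5.28 × 10^-2)^2(1.08 × 10^-4) = 3.0 × 10^-7
Q > Ksp, so Ag2CO3 will precipitate.

Q ≈ 3.0e-7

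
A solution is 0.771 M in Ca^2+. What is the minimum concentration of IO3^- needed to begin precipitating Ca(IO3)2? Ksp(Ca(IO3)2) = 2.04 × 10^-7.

Ca(IO3)2(s) ⇌ Ca^2+(aq) + 2 IO3^-(aq)
Ksp = [Ca^2+][IO3^-]^2
Precipitation begins when Q = Ksp. With [Ca^2+] = 0.771 M:
2.04 × 10^-7 = (0.771) × [IO3^-]^2
[IO3^-] = (2.04 × 10^-7 / 7.71 × 10^-1)^(1/2) = 5.14 × 10^-4 M

[IO3^-] ≈ 5.14 × 10^-4 M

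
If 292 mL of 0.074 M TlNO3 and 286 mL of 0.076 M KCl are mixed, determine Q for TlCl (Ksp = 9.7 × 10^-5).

1.4e-3

Total volume = 292 + 286 = 578 mL.
[Tl^+] = 7.4 × 10^-2 × (292/578) = 3.74 × 10^-2 M
[Cl^-] = 7.6 × 10^-2 × (286/578) = 3.76 × 10^-2 M
TlCl(s) <=> Tl^+ + Cl^-, so Q = [Tl^+][Cl^-]
Q = (3.74 x 10^-2)(3.76 × 10^-2) = 1.4 × 10^-3
Q > Ksp, so TlCl will precipitate.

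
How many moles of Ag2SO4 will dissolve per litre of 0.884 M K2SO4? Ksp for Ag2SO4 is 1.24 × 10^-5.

Ag2SO4(s) ⇌ 2 Ag^+ + SO4^2-
Ksp = [Ag^+]^2[SO4^2-]
Let s be the molar solubility in this solution. [Ag^+] = 2s, [SO4^2-] = 0.884 + s ≈ 0.884 (since SO4^2- from K2SO4 dominates).
Ksp ≈ (2s)^2 × 0.884
s = 1.87 × 10^-3 M
Check: s = 1.9 × 10^-3 ≪ 0.884, so the approximation is valid.

s ≈ 1.87 × 10^-3 M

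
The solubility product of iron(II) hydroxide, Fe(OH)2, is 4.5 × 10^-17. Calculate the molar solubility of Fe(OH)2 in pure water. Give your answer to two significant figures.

Fe(OH)2(s) <=> Fe^2+(aq) + 2 OH^-(aq)
Ksp = [Fe^2+][OH^-]^2
If s mol/L of Fe(OH)2 dissolves, [Fe^2+] = s and [OH^-] = 2s.
Ksp = s(2s)^2 = 4s^3
s = (4.5 × 10^-17 / 4)^(1/3) = 2.2 × 10^-6 M

s ≈ 2.2 x 10^-6 M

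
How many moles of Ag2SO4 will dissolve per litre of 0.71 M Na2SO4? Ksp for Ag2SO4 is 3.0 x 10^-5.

Ag2SO4(s) <=> 2 Ag^+ + SO4^2-
Ksp = [Ag^+]^2[SO4^2-]
If s mol/L dissolves here, [Ag^+] = 2s, [SO4^2-] = 0.71 + s ≈ 0.71 (common-ion effect: SO4^2- is already 0.71 M).
Ksp ≈ (2s)^2 × 0.71
s = 3.3 × 10^-3 M
Check: s = 3.3 × 10^-3 ≪ 0.71, so the approximation is valid.

3.3 × 10^-3 M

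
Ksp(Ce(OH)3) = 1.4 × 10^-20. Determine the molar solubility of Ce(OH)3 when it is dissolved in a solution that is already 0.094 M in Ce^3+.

s = 1.8e-7 M

Ce(OH)3(s) <=> Ce^3+ + 3 OH^-
Ksp = [Ce^3+][OH^-]^3
If s mol/L dissolves here, [Ce^3+] = 0.094 + s ≈ 0.094, [OH^-] = 3s (Ksp is small, so little additional dissolves).
Ksp ≈ 0.094 × (3s)^3
s = 1.8 × 10^-7 M
Check: s = 1.8 x 10^-7 ≪ 0.094, so the approximation is valid.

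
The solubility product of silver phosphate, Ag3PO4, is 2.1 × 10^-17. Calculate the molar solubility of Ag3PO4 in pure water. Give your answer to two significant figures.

Ag3PO4(s) ⇌ 3 Ag^+ + PO4^3-
Ksp = [Ag^+]^3[PO4^3-]
With molar solubility s: [Ag^+] = 3s, [PO4^3-] = s.
Ksp = (3s)^3s = 27s^4
Solving, s = (2.1 × 10^-17/27)^(1/4) = 3.0 × 10^-5 M

s ≈ 3.0e-5 M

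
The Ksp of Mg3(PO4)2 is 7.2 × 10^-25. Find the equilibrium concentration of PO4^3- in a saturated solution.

[PO4^3-] = 1.2e-5 M

Mg3(PO4)2(s) ⇌ 3 Mg^2+ + 2 PO4^3-
Ksp = [Mg^2+]^3[PO4^3-]^2
For each mole of Mg3(PO4)2 that dissolves: [Mg^2+] = 3s, [PO4^3-] = 2s.
Ksp = (3s)^3(2s)^2 = 108s^5
s^5 = 7.2 × 10^-25 / 108, so s = 5.82 × 10^-6 M
[PO4^3-] = 2s = 1.2 × 10^-5 M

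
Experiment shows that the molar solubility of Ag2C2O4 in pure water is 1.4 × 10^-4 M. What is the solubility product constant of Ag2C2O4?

Ag2C2O4(s) ⇌ 2 Ag^+(aq) + C2O4^2-(aq)
Let s = molar solubility. Then [Ag^+] = 2s and [C2O4^2-] = s.
Ksp = [Ag^+]^2[C2O4^2-]
Substituting: Ksp = (2s)^2s = 4s^3
Ksp = 4 × (1.4 × 10^-4)^3 = 1.1 × 10^-11

Ksp = 1.1 × 10^-11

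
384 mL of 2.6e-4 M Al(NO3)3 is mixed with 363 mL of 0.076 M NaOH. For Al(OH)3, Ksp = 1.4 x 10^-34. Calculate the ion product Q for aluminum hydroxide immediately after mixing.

Total volume = 384 + 363 = 747 mL.
[Al^3+] = 2.6 × 10^-4 × (384/747) = 1.34 x 10^-4 M
[OH^-] = 7.6 x 10^-2 × (363/747) = 3.69 × 10^-2 M
Al(OH)3(s) ⇌ Al^3+ + 3 OH^-, so Q = [Al^3+][OH^-]^3
Q = (1.34 × 10^-4)(3.69 x 10^-2)^3 = 6.7 × 10^-9
Q > Ksp, so Al(OH)3 will precipitate.

6.7 × 10^-9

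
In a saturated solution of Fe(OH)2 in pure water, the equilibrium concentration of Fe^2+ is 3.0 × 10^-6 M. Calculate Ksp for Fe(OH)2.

Fe(OH)2(s) ⇌ Fe^2+(aq) + 2 OH^-(aq)
Stoichiometry gives [OH^-] = (2/1)[Fe^2+] = 6.00 x 10^-6 M.
Ksp = [Fe^2+][OH^-]^2
Ksp = 3.0 × 10^-6 × (6.00 x 10^-6)^2 = 1.1 x 10^-16

Ksp = 1.1 x 10^-16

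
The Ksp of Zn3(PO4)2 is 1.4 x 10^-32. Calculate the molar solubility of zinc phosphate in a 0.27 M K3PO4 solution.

1.9 x 10^-11 M

Zn3(PO4)2(s) <=> 3 Zn^2+ + 2 PO4^3-
Ksp = [Zn^2+]^3[PO4^3-]^2
If s mol/L dissolves here, [Zn^2+] = 3s, [PO4^3-] = 0.27 + 2s ≈ 0.27 (since PO4^3- from K3PO4 dominates).
Ksp ≈ (3s)^3 × (0.27)^2
s = 1.9 × 10^-11 M
Check: 2s = 3.8 × 10^-11 ≪ 0.27, so the approximation is valid.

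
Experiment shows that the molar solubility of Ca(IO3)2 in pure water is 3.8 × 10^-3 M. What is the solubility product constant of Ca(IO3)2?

Ca(IO3)2(s) ⇌ Ca^2+ + 2 IO3^-
With molar solubility s: [Ca^2+] = s, [IO3^-] = 2s.
Ksp = [Ca^2+][IO3^-]^2
So Ksp = s × (2s)^2 = 4s^3
With s = 3.8 × 10^-3: Ksp = 2.2 × 10^-7

Ksp = 2.2 × 10^-7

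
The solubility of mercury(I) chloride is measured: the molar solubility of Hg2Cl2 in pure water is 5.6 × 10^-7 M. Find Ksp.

Hg2Cl2(s) ⇌ Hg2^2+(aq) + 2 Cl^-(aq)
With molar solubility s: [Hg2^2+] = s, [Cl^-] = 2s.
Ksp = [Hg2^2+][Cl^-]^2
Ksp = s(2s)^2 = 4s^3
With s = 5.6 x 10^-7: Ksp = 7.0 × 10^-19

Ksp = 7.0e-19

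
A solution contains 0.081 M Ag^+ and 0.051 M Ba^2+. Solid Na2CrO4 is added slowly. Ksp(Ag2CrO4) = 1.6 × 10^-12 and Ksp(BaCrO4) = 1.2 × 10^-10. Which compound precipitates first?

Ag2CrO4

Precipitation of each salt starts when its ion product equals its Ksp.
For Ag2CrO4: 1.6 × 10^-12 = (0.081)^2 × [CrO4^2-]  ⇒  [CrO4^2-] = 2.4 × 10^-10 M.
For BaCrO4: 1.2 × 10^-10 = 0.051 × [CrO4^2-]  ⇒  [CrO4^2-] = 2.4 × 10^-9 M.
The salt with the lower threshold [CrO4^2-] precipitates first: Ag2CrO4.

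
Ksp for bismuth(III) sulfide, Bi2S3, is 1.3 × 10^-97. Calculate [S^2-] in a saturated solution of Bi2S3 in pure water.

Bi2S3(s) ⇌ 2 Bi^3+ + 3 S^2-
Ksp = [Bi^3+]^2[S^2-]^3
With molar solubility s: [Bi^3+] = 2s, [S^2-] = 3s.
So Ksp = (2s)^2 × (3s)^3 = 108s^5
s^5 = 1.3 × 10^-97 / 108, so s = 1.64 × 10^-20 M
[S^2-] = 3s = 4.9 × 10^-20 M

4.9 × 10^-20 M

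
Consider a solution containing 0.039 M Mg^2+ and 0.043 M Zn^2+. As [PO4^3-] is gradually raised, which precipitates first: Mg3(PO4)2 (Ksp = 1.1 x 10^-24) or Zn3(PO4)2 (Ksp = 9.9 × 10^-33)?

Precipitation of each salt starts when its ion product equals its Ksp.
For Mg3(PO4)2: 1.1 x 10^-24 = (0.039)^3 × [PO4^3-]^2  ⇒  [PO4^3-] = 1.4 × 10^-10 M.
For Zn3(PO4)2: 9.9 × 10^-33 = (0.043)^3 × [PO4^3-]^2  ⇒  [PO4^3-] = 1.1 × 10^-14 M.
The salt with the lower threshold [PO4^3-] precipitates first: Zn3(PO4)2.

Zn3(PO4)2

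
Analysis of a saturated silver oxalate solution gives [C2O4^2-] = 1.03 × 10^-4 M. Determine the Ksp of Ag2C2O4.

4.37 x 10^-12

Ag2C2O4(s) ⇌ 2 Ag^+(aq) + C2O4^2-(aq)
Stoichiometry gives [Ag^+] = (2/1)[C2O4^2-] = 2.060 × 10^-4 M.
Ksp = [Ag^+]^2[C2O4^2-]
Ksp = (2.060 x 10^-4)^2 × 1.03 × 10^-4 = 4.37 x 10^-12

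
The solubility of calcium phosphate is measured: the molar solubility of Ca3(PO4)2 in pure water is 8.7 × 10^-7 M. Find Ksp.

Ksp = 5.4 × 10^-29

Ca3(PO4)2(s) <=> 3 Ca^2+(aq) + 2 PO4^3-(aq)
Let s = molar solubility. Then [Ca^2+] = 3s and [PO4^3-] = 2s.
Ksp = [Ca^2+]^3[PO4^3-]^2
Ksp = (3s)^3(2s)^2 = 108s^5
With s = 8.7 × 10^-7: Ksp = 5.4 x 10^-29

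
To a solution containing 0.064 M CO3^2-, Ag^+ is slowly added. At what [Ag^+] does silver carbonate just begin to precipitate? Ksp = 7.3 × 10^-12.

[Ag^+] ≈ 1.1 x 10^-5 M

Ag2CO3(s) <=> 2 Ag^+(aq) + CO3^2-(aq)
Ksp = [Ag^+]^2[CO3^2-]
Precipitation begins when Q = Ksp. With [CO3^2-] = 0.064 M:
7.3 × 10^-12 = (0.064) × [Ag^+]^2
[Ag^+] = (7.3 × 10^-12 / 6.4 x 10^-2)^(1/2) = 1.1 × 10^-5 M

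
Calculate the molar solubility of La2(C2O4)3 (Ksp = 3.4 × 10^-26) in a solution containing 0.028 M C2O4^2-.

s ≈ 2.0e-11 M

La2(C2O4)3(s) <=> 2 La^3+(aq) + 3 C2O4^2-(aq)
Ksp = [La^3+]^2[C2O4^2-]^3
Let s = moles of La2(C2O4)3 that dissolve per litre. [La^3+] = 2s, [C2O4^2-] = 0.028 + 3s ≈ 0.028 (Ksp is small, so little additional dissolves).
Ksp ≈ (2s)^2 × (0.028)^3
s = 2.0 x 10^-11 M
Check: 3s = 5.9 × 10^-11 ≪ 0.028, so the approximation is valid.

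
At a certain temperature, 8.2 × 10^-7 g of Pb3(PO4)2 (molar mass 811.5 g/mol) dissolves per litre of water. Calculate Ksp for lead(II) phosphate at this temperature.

Molar solubility s = (8.2 × 10^-7 g/L) / (811.5 g/mol) = 1.01 × 10^-9 M.
Pb3(PO4)2(s) ⇌ 3 Pb^2+ + 2 PO4^3-
For each mole of Pb3(PO4)2 that dissolves: [Pb^2+] = 3s, [PO4^3-] = 2s.
Ksp = [Pb^2+]^3[PO4^3-]^2
Ksp = (3s)^3(2s)^2 = 108s^5
With s = 1.01 × 10^-9: Ksp = 1.1 x 10^-43

Ksp ≈ 1.1 × 10^-43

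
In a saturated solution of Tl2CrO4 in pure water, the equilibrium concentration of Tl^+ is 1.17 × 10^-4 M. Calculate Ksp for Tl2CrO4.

Ksp ≈ 8.01 x 10^-13

Tl2CrO4(s) <=> 2 Tl^+ + CrO4^2-
Stoichiometry gives [CrO4^2-] = (1/2)[Tl^+] = 5.850 x 10^-5 M.
Ksp = [Tl^+]^2[CrO4^2-]
Ksp = (1.17 × 10^-4)^2 × 5.850 × 10^-5 = 8.01 x 10^-13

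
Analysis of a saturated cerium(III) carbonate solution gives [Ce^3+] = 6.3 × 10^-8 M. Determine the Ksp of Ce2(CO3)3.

Ce2(CO3)3(s) <=> 2 Ce^3+(aq) + 3 CO3^2-(aq)
Stoichiometry gives [CO3^2-] = (3/2)[Ce^3+] = 9.45 x 10^-8 M.
Ksp = [Ce^3+]^2[CO3^2-]^3
Ksp = (6.3 × 10^-8)^2 × (9.45 × 10^-8)^3 = 3.3 × 10^-36

Ksp ≈ 3.3e-36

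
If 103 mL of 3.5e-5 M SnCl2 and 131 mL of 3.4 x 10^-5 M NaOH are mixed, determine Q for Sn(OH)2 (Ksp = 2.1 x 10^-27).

Total volume = 103 + 131 = 234 mL.
[Sn^2+] = 3.5 × 10^-5 × (103/234) = 1.54 × 10^-5 M
[OH^-] = 3.4 x 10^-5 × (131/234) = 1.90 × 10^-5 M
Sn(OH)2(s) ⇌ Sn^2+(aq) + 2 OH^-(aq), so Q = [Sn^2+][OH^-]^2
Q = (1.54 × 10^-5)(1.90 × 10^-5)^2 = 5.6 × 10^-15
Q > Ksp, so Sn(OH)2 will precipitate.

Q ≈ 5.6 × 10^-15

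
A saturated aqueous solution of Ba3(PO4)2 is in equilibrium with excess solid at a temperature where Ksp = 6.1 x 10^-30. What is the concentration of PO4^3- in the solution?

Ba3(PO4)2(s) ⇌ 3 Ba^2+(aq) + 2 PO4^3-(aq)
Ksp = [Ba^2+]^3[PO4^3-]^2
Let s = molar solubility. Then [Ba^2+] = 3s and [PO4^3-] = 2s.
Ksp = (3s)^3(2s)^2 = 108s^5
s^5 = 6.1 x 10^-30 / 108, so s = 5.63 × 10^-7 M
[PO4^3-] = 2s = 1.1 x 10^-6 M

[PO4^3-] ≈ 1.1 × 10^-6 M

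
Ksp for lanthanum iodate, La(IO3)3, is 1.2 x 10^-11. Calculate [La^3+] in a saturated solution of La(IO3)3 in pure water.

La(IO3)3(s) ⇌ La^3+ + 3 IO3^-
Ksp = [La^3+][IO3^-]^3
For each mole of La(IO3)3 that dissolves: [La^3+] = s, [IO3^-] = 3s.
Ksp = s(3s)^3 = 27s^4
Solving, s = (1.2 x 10^-11/27)^(1/4) = 8.16 × 10^-4 M
[La^3+] = s = 8.2 × 10^-4 M

[La^3+] ≈ 8.2 x 10^-4 M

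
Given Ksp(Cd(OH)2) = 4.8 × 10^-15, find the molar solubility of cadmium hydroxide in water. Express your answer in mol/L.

1.1 × 10^-5 M

Cd(OH)2(s) ⇌ Cd^2+(aq) + 2 OH^-(aq)
Ksp = [Cd^2+][OH^-]^2
For each mole of Cd(OH)2 that dissolves: [Cd^2+] = s, [OH^-] = 2s.
Substituting: Ksp = s(2s)^2 = 4s^3
s^3 = 4.8 × 10^-15 / 4, so s = 1.1 × 10^-5 M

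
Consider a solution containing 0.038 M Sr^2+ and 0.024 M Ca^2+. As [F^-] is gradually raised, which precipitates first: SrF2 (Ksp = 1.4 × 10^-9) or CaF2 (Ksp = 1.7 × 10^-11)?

Each salt begins to precipitate when Q = Ksp, i.e. when [F^-] reaches its threshold.
For SrF2: 1.4 × 10^-9 = 0.038 × [F^-]^2  ⇒  [F^-] = 1.9 × 10^-4 M.
For CaF2: 1.7 × 10^-11 = 0.024 × [F^-]^2  ⇒  [F^-] = 2.7 x 10^-5 M.
The salt with the lower threshold [F^-] precipitates first: CaF2.

CaF2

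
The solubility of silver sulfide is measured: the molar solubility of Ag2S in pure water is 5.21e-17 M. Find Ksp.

Ag2S(s) ⇌ 2 Ag^+(aq) + S^2-(aq)
If s mol/L of Ag2S dissolves, [Ag^+] = 2s and [S^2-] = s.
Ksp = [Ag^+]^2[S^2-]
So Ksp = (2s)^2 × s = 4s^3
With s = 5.21 x 10^-17: Ksp = 5.66 × 10^-49

Ksp = 5.66 × 10^-49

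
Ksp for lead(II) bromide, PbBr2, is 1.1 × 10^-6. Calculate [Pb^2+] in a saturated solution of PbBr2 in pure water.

6.5e-3 M

PbBr2(s) <=> Pb^2+(aq) + 2 Br^-(aq)
Ksp = [Pb^2+][Br^-]^2
If s mol/L of PbBr2 dissolves, [Pb^2+] = s and [Br^-] = 2s.
Substituting: Ksp = s(2s)^2 = 4s^3
s = (1.1 × 10^-6 / 4)^(1/3) = 6.50 × 10^-3 M
[Pb^2+] = s = 6.5 × 10^-3 M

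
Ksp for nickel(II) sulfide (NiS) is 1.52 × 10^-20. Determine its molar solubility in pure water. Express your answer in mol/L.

1.23 × 10^-10 M

NiS(s) ⇌ Ni^2+(aq) + S^2-(aq)
Ksp = [Ni^2+][S^2-]
If s mol/L of NiS dissolves, [Ni^2+] = s and [S^2-] = s.
Ksp = (s)(s) = s^2
s = (1.52 × 10^-20)^(1/2) = 1.23 × 10^-10 M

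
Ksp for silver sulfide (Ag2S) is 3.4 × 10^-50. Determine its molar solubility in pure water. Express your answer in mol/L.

Ag2S(s) ⇌ 2 Ag^+ + S^2-
Ksp = [Ag^+]^2[S^2-]
With molar solubility s: [Ag^+] = 2s, [S^2-] = s.
Ksp = (2s)^2s = 4s^3
Solving, s = (3.4 × 10^-50/4)^(1/3) = 2.0 x 10^-17 M

s ≈ 2.0 × 10^-17 M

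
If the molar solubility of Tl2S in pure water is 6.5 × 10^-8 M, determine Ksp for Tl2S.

Tl2S(s) ⇌ 2 Tl^+(aq) + S^2-(aq)
For each mole of Tl2S that dissolves: [Tl^+] = 2s, [S^2-] = s.
Ksp = [Tl^+]^2[S^2-]
Ksp = (2s)^2s = 4s^3
Ksp = 4 × (6.5 × 10^-8)^3 = 1.1 × 10^-21

Ksp ≈ 1.1 × 10^-21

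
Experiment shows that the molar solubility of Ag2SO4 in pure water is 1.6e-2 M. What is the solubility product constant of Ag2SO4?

1.6 × 10^-5

Ag2SO4(s) ⇌ 2 Ag^+(aq) + SO4^2-(aq)
Let s = molar solubility. Then [Ag^+] = 2s and [SO4^2-] = s.
Ksp = [Ag^+]^2[SO4^2-]
So Ksp = (2s)^2 × s = 4s^3
With s = 1.6 × 10^-2: Ksp = 1.6 × 10^-5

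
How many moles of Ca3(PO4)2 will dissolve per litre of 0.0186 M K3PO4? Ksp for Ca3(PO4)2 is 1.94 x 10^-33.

Ca3(PO4)2(s) ⇌ 3 Ca^2+ + 2 PO4^3-
Ksp = [Ca^2+]^3[PO4^3-]^2
Let s = moles of Ca3(PO4)2 that dissolve per litre. [Ca^2+] = 3s, [PO4^3-] = 0.0186 + 2s ≈ 0.0186 (common-ion effect: PO4^3- is already 0.0186 M).
Ksp ≈ (3s)^3 × (0.0186)^2
s = 5.92 x 10^-11 M
Check: 2s = 1.2 x 10^-10 ≪ 0.0186, so the approximation is valid.

s = 5.92e-11 M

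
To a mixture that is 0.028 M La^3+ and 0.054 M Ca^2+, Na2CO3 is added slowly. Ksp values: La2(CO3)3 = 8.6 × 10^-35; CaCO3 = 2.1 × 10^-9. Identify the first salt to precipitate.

Precipitation of each salt starts when its ion product equals its Ksp.
For La2(CO3)3: 8.6 × 10^-35 = (0.028)^2 × [CO3^2-]^3  ⇒  [CO3^2-] = 4.8 × 10^-11 M.
For CaCO3: 2.1 × 10^-9 = 0.054 × [CO3^2-]  ⇒  [CO3^2-] = 3.9 × 10^-8 M.
The salt with the lower threshold [CO3^2-] precipitates first: La2(CO3)3.

La2(CO3)3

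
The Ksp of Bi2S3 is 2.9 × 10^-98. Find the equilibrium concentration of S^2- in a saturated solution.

Bi2S3(s) ⇌ 2 Bi^3+(aq) + 3 S^2-(aq)
Ksp = [Bi^3+]^2[S^2-]^3
With molar solubility s: [Bi^3+] = 2s, [S^2-] = 3s.
So Ksp = (2s)^2 × (3s)^3 = 108s^5
s = (2.9 × 10^-98 / 108)^(1/5) = 1.22 x 10^-20 M
[S^2-] = 3s = 3.7 x 10^-20 M

[S^2-] = 3.7e-20 M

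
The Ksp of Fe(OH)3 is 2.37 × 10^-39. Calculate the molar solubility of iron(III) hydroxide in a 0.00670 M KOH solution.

s = 7.88 × 10^-33 M

Fe(OH)3(s) <=> Fe^3+(aq) + 3 OH^-(aq)
Ksp = [Fe^3+][OH^-]^3
Let s be the molar solubility in this solution. [Fe^3+] = s, [OH^-] = 0.00670 + 3s ≈ 0.00670 (since OH^- from KOH dominates).
Ksp ≈ s × (0.00670)^3
s = 7.88 x 10^-33 M
Check: 3s = 2.4 x 10^-32 ≪ 0.00670, so the approximation is valid.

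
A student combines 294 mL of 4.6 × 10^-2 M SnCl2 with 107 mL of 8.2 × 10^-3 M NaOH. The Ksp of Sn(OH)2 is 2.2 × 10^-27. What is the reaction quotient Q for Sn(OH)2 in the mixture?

Total volume = 294 + 107 = 401 mL.
[Sn^2+] = 4.6 x 10^-2 × (294/401) = 3.37 × 10^-2 M
[OH^-] = 8.2 x 10^-3 × (107/401) = 2.19 × 10^-3 M
Sn(OH)2(s) <=> Sn^2+ + 2 OH^-, so Q = [Sn^2+][OH^-]^2
Q = (3.37 x 10^-2)(2.19 × 10^-3)^2 = 1.6 × 10^-7
Q > Ksp, so Sn(OH)2 will precipitate.

1.6 x 10^-7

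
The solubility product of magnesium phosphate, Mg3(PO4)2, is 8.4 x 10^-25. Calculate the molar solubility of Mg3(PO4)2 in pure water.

Mg3(PO4)2(s) ⇌ 3 Mg^2+ + 2 PO4^3-
Ksp = [Mg^2+]^3[PO4^3-]^2
If s mol/L of Mg3(PO4)2 dissolves, [Mg^2+] = 3s and [PO4^3-] = 2s.
Substituting: Ksp = (3s)^3(2s)^2 = 108s^5
s^5 = 8.4 x 10^-25 / 108, so s = 6.0 × 10^-6 M

6.0e-6 M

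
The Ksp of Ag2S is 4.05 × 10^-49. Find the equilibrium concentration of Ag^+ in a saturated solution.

[Ag^+] ≈ 9.32 × 10^-17 M

Ag2S(s) <=> 2 Ag^+ + S^2-
Ksp = [Ag^+]^2[S^2-]
If s mol/L of Ag2S dissolves, [Ag^+] = 2s and [S^2-] = s.
Ksp = (2s)^2s = 4s^3
Solving, s = (4.05 × 10^-49/4)^(1/3) = 4.661 × 10^-17 M
[Ag^+] = 2s = 9.32 x 10^-17 M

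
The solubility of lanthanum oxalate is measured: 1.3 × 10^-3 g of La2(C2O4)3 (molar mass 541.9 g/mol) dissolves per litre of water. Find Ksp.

Ksp ≈ 8.6 x 10^-27

Molar solubility s = (1.3 x 10^-3 g/L) / (541.9 g/mol) = 2.40 × 10^-6 M.
La2(C2O4)3(s) ⇌ 2 La^3+ + 3 C2O4^2-
If s mol/L of La2(C2O4)3 dissolves, [La^3+] = 2s and [C2O4^2-] = 3s.
Ksp = [La^3+]^2[C2O4^2-]^3
So Ksp = (2s)^2 × (3s)^3 = 108s^5
With s = 2.40 × 10^-6: Ksp = 8.6 x 10^-27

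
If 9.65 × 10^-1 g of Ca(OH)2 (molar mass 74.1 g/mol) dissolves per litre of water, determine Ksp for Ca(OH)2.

Molar solubility s = (9.65 × 10^-1 g/L) / (74.1 g/mol) = 1.302 x 10^-2 M.
Ca(OH)2(s) <=> Ca^2+ + 2 OH^-
With molar solubility s: [Ca^2+] = s, [OH^-] = 2s.
Ksp = [Ca^2+][OH^-]^2
Ksp = s(2s)^2 = 4s^3
Ksp = 4 × (1.302 × 10^-2)^3 = 8.83 × 10^-6

Ksp = 8.83 × 10^-6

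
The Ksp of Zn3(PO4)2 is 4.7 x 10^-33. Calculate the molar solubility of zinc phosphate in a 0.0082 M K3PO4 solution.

s = 1.4e-10 M

Zn3(PO4)2(s) <=> 3 Zn^2+ + 2 PO4^3-
Ksp = [Zn^2+]^3[PO4^3-]^2
Let s = moles of Zn3(PO4)2 that dissolve per litre. [Zn^2+] = 3s, [PO4^3-] = 0.0082 + 2s ≈ 0.0082 (Ksp is small, so little additional dissolves).
Ksp ≈ (3s)^3 × (0.0082)^2
s = 1.4 x 10^-10 M
Check: 2s = 2.7 x 10^-10 ≪ 0.0082, so the approximation is valid.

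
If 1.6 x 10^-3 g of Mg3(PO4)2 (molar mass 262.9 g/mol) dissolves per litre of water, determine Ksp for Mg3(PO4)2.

Molar solubility s = (1.6 × 10^-3 g/L) / (262.9 g/mol) = 6.09 x 10^-6 M.
Mg3(PO4)2(s) ⇌ 3 Mg^2+(aq) + 2 PO4^3-(aq)
If s mol/L of Mg3(PO4)2 dissolves, [Mg^2+] = 3s and [PO4^3-] = 2s.
Ksp = [Mg^2+]^3[PO4^3-]^2
So Ksp = (3s)^3 × (2s)^2 = 108s^5
Ksp = 108 × (6.09 × 10^-6)^5 = 9.0 × 10^-25

9.0e-25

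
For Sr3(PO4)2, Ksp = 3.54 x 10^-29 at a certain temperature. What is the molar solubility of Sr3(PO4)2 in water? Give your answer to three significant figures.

Sr3(PO4)2(s) ⇌ 3 Sr^2+ + 2 PO4^3-
Ksp = [Sr^2+]^3[PO4^3-]^2
With molar solubility s: [Sr^2+] = 3s, [PO4^3-] = 2s.
So Ksp = (3s)^3 × (2s)^2 = 108s^5
Solving, s = (3.54 x 10^-29/108)^(1/5) = 8.00 x 10^-7 M

8.00e-7 M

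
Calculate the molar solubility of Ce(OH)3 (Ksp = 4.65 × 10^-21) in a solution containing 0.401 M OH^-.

Ce(OH)3(s) <=> Ce^3+(aq) + 3 OH^-(aq)
Ksp = [Ce^3+][OH^-]^3
Let s = moles of Ce(OH)3 that dissolve per litre. [Ce^3+] = s, [OH^-] = 0.401 + 3s ≈ 0.401 (Ksp is small, so little additional dissolves).
Ksp ≈ s × (0.401)^3
s = 7.21 × 10^-20 M
Check: 3s = 2.2 × 10^-19 ≪ 0.401, so the approximation is valid.

7.21 × 10^-20 M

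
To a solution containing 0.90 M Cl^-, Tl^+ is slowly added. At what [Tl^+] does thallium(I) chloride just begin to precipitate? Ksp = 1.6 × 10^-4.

TlCl(s) <=> Tl^+(aq) + Cl^-(aq)
Ksp = [Tl^+][Cl^-]
Precipitation begins when Q = Ksp. With [Cl^-] = 0.90 M:
1.6 × 10^-4 = (0.90) × [Tl^+]
[Tl^+] = (1.6 × 10^-4 / 9.0 × 10^-1) = 1.8 × 10^-4 M

[Tl^+] = 1.8 × 10^-4 M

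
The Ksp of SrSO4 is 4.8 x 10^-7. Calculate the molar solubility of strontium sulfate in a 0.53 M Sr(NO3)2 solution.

s = 9.1 x 10^-7 M

SrSO4(s) ⇌ Sr^2+(aq) + SO4^2-(aq)
Ksp = [Sr^2+][SO4^2-]
Let s = moles of SrSO4 that dissolve per litre. [Sr^2+] = 0.53 + s ≈ 0.53, [SO4^2-] = s (since Sr^2+ from Sr(NO3)2 dominates).
Ksp ≈ 0.53 × s
s = 9.1 x 10^-7 M
Check: s = 9.1 × 10^-7 ≪ 0.53, so the approximation is valid.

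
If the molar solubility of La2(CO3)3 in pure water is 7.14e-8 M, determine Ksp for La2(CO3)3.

Ksp = 2.00e-34

La2(CO3)3(s) <=> 2 La^3+(aq) + 3 CO3^2-(aq)
For each mole of La2(CO3)3 that dissolves: [La^3+] = 2s, [CO3^2-] = 3s.
Ksp = [La^3+]^2[CO3^2-]^3
Ksp = (2s)^2(3s)^3 = 108s^5
Ksp = 108 × (7.14 × 10^-8)^5 = 2.00 × 10^-34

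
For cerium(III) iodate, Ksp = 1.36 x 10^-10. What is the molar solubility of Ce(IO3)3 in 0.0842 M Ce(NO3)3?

3.91 × 10^-4 M

Ce(IO3)3(s) <=> Ce^3+(aq) + 3 IO3^-(aq)
Ksp = [Ce^3+][IO3^-]^3
If s mol/L dissolves here, [Ce^3+] = 0.0842 + s ≈ 0.0842, [IO3^-] = 3s (Ksp is small, so little additional dissolves).
Ksp ≈ 0.0842 × (3s)^3
s = 3.91 x 10^-4 M
Check: s = 3.9 x 10^-4 ≪ 0.0842, so the approximation is valid.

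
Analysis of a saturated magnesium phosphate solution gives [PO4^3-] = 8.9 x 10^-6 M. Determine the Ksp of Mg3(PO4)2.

Ksp ≈ 1.9e-25

Mg3(PO4)2(s) <=> 3 Mg^2+(aq) + 2 PO4^3-(aq)
Stoichiometry gives [Mg^2+] = (3/2)[PO4^3-] = 1.34 × 10^-5 M.
Ksp = [Mg^2+]^3[PO4^3-]^2
Ksp = (1.34 × 10^-5)^3 × (8.9 × 10^-6)^2 = 1.9 x 10^-25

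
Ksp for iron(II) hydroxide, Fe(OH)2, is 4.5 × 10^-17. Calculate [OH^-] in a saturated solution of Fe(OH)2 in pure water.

[OH^-] ≈ 4.5 × 10^-6 M

Fe(OH)2(s) ⇌ Fe^2+ + 2 OH^-
Ksp = [Fe^2+][OH^-]^2
If s mol/L of Fe(OH)2 dissolves, [Fe^2+] = s and [OH^-] = 2s.
Ksp = s(2s)^2 = 4s^3
Solving, s = (4.5 × 10^-17/4)^(1/3) = 2.24 x 10^-6 M
[OH^-] = 2s = 4.5 × 10^-6 M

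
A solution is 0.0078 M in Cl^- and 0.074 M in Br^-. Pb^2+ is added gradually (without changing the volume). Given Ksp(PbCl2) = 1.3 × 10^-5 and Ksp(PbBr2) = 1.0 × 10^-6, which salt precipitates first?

PbBr2

Each salt begins to precipitate when Q = Ksp, i.e. when [Pb^2+] reaches its threshold.
For PbCl2: 1.3 × 10^-5 = (0.0078)^2 × [Pb^2+]  ⇒  [Pb^2+] = 2.1 × 10^-1 M.
For PbBr2: 1.0 × 10^-6 = (0.074)^2 × [Pb^2+]  ⇒  [Pb^2+] = 1.8 × 10^-4 M.
The salt with the lower threshold [Pb^2+] precipitates first: PbBr2.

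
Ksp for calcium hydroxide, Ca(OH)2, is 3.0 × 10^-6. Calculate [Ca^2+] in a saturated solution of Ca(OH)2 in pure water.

Ca(OH)2(s) ⇌ Ca^2+(aq) + 2 OH^-(aq)
Ksp = [Ca^2+][OH^-]^2
Let s = molar solubility. Then [Ca^2+] = s and [OH^-] = 2s.
Ksp = s(2s)^2 = 4s^3
s = (3.0 × 10^-6 / 4)^(1/3) = 9.09 × 10^-3 M
[Ca^2+] = s = 9.1 × 10^-3 M

[Ca^2+] = 9.1e-3 M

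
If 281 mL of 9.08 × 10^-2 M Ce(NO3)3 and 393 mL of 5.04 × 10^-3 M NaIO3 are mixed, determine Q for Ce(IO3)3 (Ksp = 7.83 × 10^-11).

Total volume = 281 + 393 = 674 mL.
[Ce^3+] = 9.08 x 10^-2 × (281/674) = 3.786 × 10^-2 M
[IO3^-] = 5.04 × 10^-3 × (393/674) = 2.939 × 10^-3 M
Ce(IO3)3(s) ⇌ Ce^3+(aq) + 3 IO3^-(aq), so Q = [Ce^3+][IO3^-]^3
Q = (3.786 × 10^-2)(2.939 × 10^-3)^3 = 9.61 × 10^-10
Q > Ksp, so Ce(IO3)3 will precipitate.

9.61e-10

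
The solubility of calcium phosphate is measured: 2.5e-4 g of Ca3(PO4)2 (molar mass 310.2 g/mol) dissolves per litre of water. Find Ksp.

Molar solubility s = (2.5 × 10^-4 g/L) / (310.2 g/mol) = 8.06 × 10^-7 M.
Ca3(PO4)2(s) ⇌ 3 Ca^2+ + 2 PO4^3-
Let s = molar solubility. Then [Ca^2+] = 3s and [PO4^3-] = 2s.
Ksp = [Ca^2+]^3[PO4^3-]^2
Ksp = (3s)^3(2s)^2 = 108s^5
Ksp = 108 × (8.06 × 10^-7)^5 = 3.7 x 10^-29

Ksp ≈ 3.7 x 10^-29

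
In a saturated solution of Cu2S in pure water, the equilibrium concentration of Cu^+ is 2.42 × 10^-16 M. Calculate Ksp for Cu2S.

7.09e-48

Cu2S(s) ⇌ 2 Cu^+ + S^2-
Stoichiometry gives [S^2-] = (1/2)[Cu^+] = 1.210 x 10^-16 M.
Ksp = [Cu^+]^2[S^2-]
Ksp = (2.42 × 10^-16)^2 × 1.210 × 10^-16 = 7.09 × 10^-48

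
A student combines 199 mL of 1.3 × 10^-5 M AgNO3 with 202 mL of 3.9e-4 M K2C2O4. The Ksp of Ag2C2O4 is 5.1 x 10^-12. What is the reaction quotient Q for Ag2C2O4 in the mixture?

Q ≈ 8.2 x 10^-15

Total volume = 199 + 202 = 401 mL.
[Ag^+] = 1.3 × 10^-5 × (199/401) = 6.45 × 10^-6 M
[C2O4^2-] = 3.9 × 10^-4 × (202/401) = 1.96 × 10^-4 M
Ag2C2O4(s) ⇌ 2 Ag^+ + C2O4^2-, so Q = [Ag^+]^2[C2O4^2-]
Q = (6.45 × 10^-6)^2(1.96 × 10^-4) = 8.2 × 10^-15
Q < Ksp, so no precipitate of Ag2C2O4 forms.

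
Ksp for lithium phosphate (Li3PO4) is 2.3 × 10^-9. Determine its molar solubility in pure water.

s = 3.0e-3 M

Li3PO4(s) ⇌ 3 Li^+(aq) + PO4^3-(aq)
Ksp = [Li^+]^3[PO4^3-]
Let s = molar solubility. Then [Li^+] = 3s and [PO4^3-] = s.
So Ksp = (3s)^3 × s = 27s^4
s^4 = 2.3 × 10^-9 / 27, so s = 3.0 × 10^-3 M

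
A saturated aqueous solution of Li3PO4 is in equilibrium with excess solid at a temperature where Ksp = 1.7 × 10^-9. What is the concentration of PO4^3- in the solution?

Li3PO4(s) ⇌ 3 Li^+(aq) + PO4^3-(aq)
Ksp = [Li^+]^3[PO4^3-]
For each mole of Li3PO4 that dissolves: [Li^+] = 3s, [PO4^3-] = s.
So Ksp = (3s)^3 × s = 27s^4
s = (1.7 × 10^-9 / 27)^(1/4) = 2.82 x 10^-3 M
[PO4^3-] = s = 2.8 x 10^-3 M

[PO4^3-] = 2.8 x 10^-3 M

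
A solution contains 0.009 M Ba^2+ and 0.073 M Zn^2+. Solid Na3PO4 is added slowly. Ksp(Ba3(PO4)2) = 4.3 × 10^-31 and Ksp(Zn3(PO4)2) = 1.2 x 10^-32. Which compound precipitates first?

Zn3(PO4)2

Each salt begins to precipitate when Q = Ksp, i.e. when [PO4^3-] reaches its threshold.
For Ba3(PO4)2: 4.3 × 10^-31 = (0.009)^3 × [PO4^3-]^2  ⇒  [PO4^3-] = 7.7 × 10^-13 M.
For Zn3(PO4)2: 1.2 x 10^-32 = (0.073)^3 × [PO4^3-]^2  ⇒  [PO4^3-] = 5.6 x 10^-15 M.
The salt with the lower threshold [PO4^3-] precipitates first: Zn3(PO4)2.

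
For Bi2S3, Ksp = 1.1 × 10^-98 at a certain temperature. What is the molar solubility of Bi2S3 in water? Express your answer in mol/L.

1.0 × 10^-20 M

Bi2S3(s) <=> 2 Bi^3+(aq) + 3 S^2-(aq)
Ksp = [Bi^3+]^2[S^2-]^3
If s mol/L of Bi2S3 dissolves, [Bi^3+] = 2s and [S^2-] = 3s.
Substituting: Ksp = (2s)^2(3s)^3 = 108s^5
s = (1.1 × 10^-98 / 108)^(1/5) = 1.0 × 10^-20 M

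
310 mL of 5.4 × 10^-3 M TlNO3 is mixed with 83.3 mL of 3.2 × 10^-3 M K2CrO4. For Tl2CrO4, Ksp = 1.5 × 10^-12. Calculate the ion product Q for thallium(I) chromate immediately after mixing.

Q = 1.2 × 10^-8

Total volume = 310 + 83.3 = 393.3 mL.
[Tl^+] = 5.4 × 10^-3 × (310/393.3) = 4.26 × 10^-3 M
[CrO4^2-] = 3.2 x 10^-3 × (83.3/393.3) = 6.78 × 10^-4 M
Tl2CrO4(s) <=> 2 Tl^+(aq) + CrO4^2-(aq), so Q = [Tl^+]^2[CrO4^2-]
Q = (4.26 x 10^-3)^2(6.78 x 10^-4) = 1.2 x 10^-8
Q > Ksp, so Tl2CrO4 will precipitate.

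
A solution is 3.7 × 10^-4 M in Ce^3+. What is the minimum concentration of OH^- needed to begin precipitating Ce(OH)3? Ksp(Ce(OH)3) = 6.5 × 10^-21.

[OH^-] ≈ 2.6 x 10^-6 M

Ce(OH)3(s) ⇌ Ce^3+(aq) + 3 OH^-(aq)
Ksp = [Ce^3+][OH^-]^3
Precipitation begins when Q = Ksp. With [Ce^3+] = 3.7 × 10^-4 M:
6.5 × 10^-21 = (3.7 × 10^-4) × [OH^-]^3
[OH^-] = (6.5 × 10^-21 / 3.7 × 10^-4)^(1/3) = 2.6 × 10^-6 M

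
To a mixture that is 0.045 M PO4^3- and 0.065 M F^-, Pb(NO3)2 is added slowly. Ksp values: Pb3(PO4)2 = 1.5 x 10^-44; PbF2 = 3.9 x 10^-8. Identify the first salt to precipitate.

Pb3(PO4)2

Each salt begins to precipitate when Q = Ksp, i.e. when [Pb^2+] reaches its threshold.
For Pb3(PO4)2: 1.5 x 10^-44 = (0.045)^2 × [Pb^2+]^3  ⇒  [Pb^2+] = 1.9 × 10^-14 M.
For PbF2: 3.9 x 10^-8 = (0.065)^2 × [Pb^2+]  ⇒  [Pb^2+] = 9.2 × 10^-6 M.
The salt with the lower threshold [Pb^2+] precipitates first: Pb3(PO4)2.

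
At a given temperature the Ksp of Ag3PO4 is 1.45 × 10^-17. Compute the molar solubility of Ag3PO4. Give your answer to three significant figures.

Ag3PO4(s) ⇌ 3 Ag^+(aq) + PO4^3-(aq)
Ksp = [Ag^+]^3[PO4^3-]
For each mole of Ag3PO4 that dissolves: [Ag^+] = 3s, [PO4^3-] = s.
So Ksp = (3s)^3 × s = 27s^4
Solving, s = (1.45 × 10^-17/27)^(1/4) = 2.71 × 10^-5 M

s ≈ 2.71e-5 M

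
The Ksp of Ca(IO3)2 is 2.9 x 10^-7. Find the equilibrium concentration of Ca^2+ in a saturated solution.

4.2 x 10^-3 M

Ca(IO3)2(s) <=> Ca^2+ + 2 IO3^-
Ksp = [Ca^2+][IO3^-]^2
Let s = molar solubility. Then [Ca^2+] = s and [IO3^-] = 2s.
So Ksp = s × (2s)^2 = 4s^3
s = (2.9 x 10^-7 / 4)^(1/3) = 4.17 x 10^-3 M
[Ca^2+] = s = 4.2 × 10^-3 M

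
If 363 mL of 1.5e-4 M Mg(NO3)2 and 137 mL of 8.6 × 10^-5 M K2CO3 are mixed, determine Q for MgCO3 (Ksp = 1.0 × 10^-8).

Total volume = 363 + 137 = 500 mL.
[Mg^2+] = 1.5 × 10^-4 × (363/500) = 1.09 x 10^-4 M
[CO3^2-] = 8.6 × 10^-5 × (137/500) = 2.36 × 10^-5 M
MgCO3(s) ⇌ Mg^2+(aq) + CO3^2-(aq), so Q = [Mg^2+][CO3^2-]
Q = (1.09 × 10^-4)(2.36 × 10^-5) = 2.6 x 10^-9
Q < Ksp, so no precipitate of MgCO3 forms.

2.6 × 10^-9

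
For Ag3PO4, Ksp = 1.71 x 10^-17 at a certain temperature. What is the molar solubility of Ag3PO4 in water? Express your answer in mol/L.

s ≈ 2.82 x 10^-5 M

Ag3PO4(s) ⇌ 3 Ag^+ + PO4^3-
Ksp = [Ag^+]^3[PO4^3-]
With molar solubility s: [Ag^+] = 3s, [PO4^3-] = s.
Ksp = (3s)^3s = 27s^4
s = (1.71 x 10^-17 / 27)^(1/4) = 2.82 x 10^-5 M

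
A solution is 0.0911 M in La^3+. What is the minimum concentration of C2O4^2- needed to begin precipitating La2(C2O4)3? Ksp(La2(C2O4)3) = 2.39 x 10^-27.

La2(C2O4)3(s) ⇌ 2 La^3+(aq) + 3 C2O4^2-(aq)
Ksp = [La^3+]^2[C2O4^2-]^3
Precipitation begins when Q = Ksp. With [La^3+] = 0.0911 M:
2.39 x 10^-27 = (0.0911)^2 × [C2O4^2-]^3
[C2O4^2-] = (2.39 x 10^-27 / 8.299 x 10^-3)^(1/3) = 6.60 × 10^-9 M

[C2O4^2-] ≈ 6.60e-9 M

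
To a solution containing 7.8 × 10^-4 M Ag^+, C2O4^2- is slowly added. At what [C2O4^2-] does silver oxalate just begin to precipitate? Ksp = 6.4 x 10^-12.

Ag2C2O4(s) ⇌ 2 Ag^+(aq) + C2O4^2-(aq)
Ksp = [Ag^+]^2[C2O4^2-]
Precipitation begins when Q = Ksp. With [Ag^+] = 7.8 × 10^-4 M:
6.4 x 10^-12 = (7.8 × 10^-4)^2 × [C2O4^2-]
[C2O4^2-] = (6.4 x 10^-12 / 6.08 × 10^-7) = 1.1 × 10^-5 M

1.1e-5 M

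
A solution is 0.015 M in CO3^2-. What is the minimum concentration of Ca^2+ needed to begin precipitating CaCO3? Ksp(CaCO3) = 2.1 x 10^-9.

[Ca^2+] ≈ 1.4e-7 M

CaCO3(s) ⇌ Ca^2+(aq) + CO3^2-(aq)
Ksp = [Ca^2+][CO3^2-]
Precipitation begins when Q = Ksp. With [CO3^2-] = 0.015 M:
2.1 x 10^-9 = (0.015) × [Ca^2+]
[Ca^2+] = (2.1 x 10^-9 / 1.5 × 10^-2) = 1.4 × 10^-7 M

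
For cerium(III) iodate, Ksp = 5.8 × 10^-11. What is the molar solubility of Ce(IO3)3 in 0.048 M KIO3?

Ce(IO3)3(s) ⇌ Ce^3+ + 3 IO3^-
Ksp = [Ce^3+][IO3^-]^3
Let s be the molar solubility in this solution. [Ce^3+] = s, [IO3^-] = 0.048 + 3s ≈ 0.048 (common-ion effect: IO3^- is already 0.048 M).
Ksp ≈ s × (0.048)^3
s = 5.2 x 10^-7 M
Check: 3s = 1.6 x 10^-6 ≪ 0.048, so the approximation is valid.

s = 5.2 × 10^-7 M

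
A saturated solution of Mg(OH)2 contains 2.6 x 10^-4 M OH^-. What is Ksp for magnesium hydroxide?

8.8e-12

Mg(OH)2(s) ⇌ Mg^2+ + 2 OH^-
Stoichiometry gives [Mg^2+] = (1/2)[OH^-] = 1.30 × 10^-4 M.
Ksp = [Mg^2+][OH^-]^2
Ksp = 1.30 × 10^-4 × (2.6 x 10^-4)^2 = 8.8 × 10^-12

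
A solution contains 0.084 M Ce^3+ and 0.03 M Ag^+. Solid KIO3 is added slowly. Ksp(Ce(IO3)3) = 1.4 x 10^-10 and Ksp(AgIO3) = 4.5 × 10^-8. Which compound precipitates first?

AgIO3

Precipitation of each salt starts when its ion product equals its Ksp.
For Ce(IO3)3: 1.4 x 10^-10 = 0.084 × [IO3^-]^3  ⇒  [IO3^-] = 1.2 × 10^-3 M.
For AgIO3: 4.5 × 10^-8 = 0.03 × [IO3^-]  ⇒  [IO3^-] = 1.5 x 10^-6 M.
The salt with the lower threshold [IO3^-] precipitates first: AgIO3.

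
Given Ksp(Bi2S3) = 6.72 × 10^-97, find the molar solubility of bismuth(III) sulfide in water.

Bi2S3(s) ⇌ 2 Bi^3+(aq) + 3 S^2-(aq)
Ksp = [Bi^3+]^2[S^2-]^3
With molar solubility s: [Bi^3+] = 2s, [S^2-] = 3s.
Ksp = (2s)^2(3s)^3 = 108s^5
s^5 = 6.72 × 10^-97 / 108, so s = 2.28 × 10^-20 M

s ≈ 2.28e-20 M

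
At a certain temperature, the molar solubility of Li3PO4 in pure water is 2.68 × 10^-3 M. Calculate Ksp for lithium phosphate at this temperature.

Li3PO4(s) ⇌ 3 Li^+(aq) + PO4^3-(aq)
For each mole of Li3PO4 that dissolves: [Li^+] = 3s, [PO4^3-] = s.
Ksp = [Li^+]^3[PO4^3-]
Substituting: Ksp = (3s)^3s = 27s^4
With s = 2.68 × 10^-3: Ksp = 1.39 x 10^-9

1.39 × 10^-9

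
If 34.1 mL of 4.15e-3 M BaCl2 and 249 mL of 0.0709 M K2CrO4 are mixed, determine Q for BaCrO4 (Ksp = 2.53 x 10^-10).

Total volume = 34.1 + 249 = 283.1 mL.
[Ba^2+] = 4.15 × 10^-3 × (34.1/283.1) = 4.999 × 10^-4 M
[CrO4^2-] = 7.09 × 10^-2 × (249/283.1) = 6.236 x 10^-2 M
BaCrO4(s) ⇌ Ba^2+ + CrO4^2-, so Q = [Ba^2+][CrO4^2-]
Q = (4.999 x 10^-4)(6.236 × 10^-2) = 3.12 x 10^-5
Q > Ksp, so BaCrO4 will precipitate.

Q = 3.12 x 10^-5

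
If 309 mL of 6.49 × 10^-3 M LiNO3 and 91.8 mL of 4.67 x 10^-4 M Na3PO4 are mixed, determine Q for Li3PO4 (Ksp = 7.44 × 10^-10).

Total volume = 309 + 91.8 = 400.8 mL.
[Li^+] = 6.49 x 10^-3 × (309/400.8) = 5.004 × 10^-3 M
[PO4^3-] = 4.67 × 10^-4 × (91.8/400.8) = 1.070 x 10^-4 M
Li3PO4(s) ⇌ 3 Li^+(aq) + PO4^3-(aq), so Q = [Li^+]^3[PO4^3-]
Q = (5.004 x 10^-3)^3(1.070 × 10^-4) = 1.34 × 10^-11
Q < Ksp, so no precipitate of Li3PO4 forms.

Q = 1.34 × 10^-11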